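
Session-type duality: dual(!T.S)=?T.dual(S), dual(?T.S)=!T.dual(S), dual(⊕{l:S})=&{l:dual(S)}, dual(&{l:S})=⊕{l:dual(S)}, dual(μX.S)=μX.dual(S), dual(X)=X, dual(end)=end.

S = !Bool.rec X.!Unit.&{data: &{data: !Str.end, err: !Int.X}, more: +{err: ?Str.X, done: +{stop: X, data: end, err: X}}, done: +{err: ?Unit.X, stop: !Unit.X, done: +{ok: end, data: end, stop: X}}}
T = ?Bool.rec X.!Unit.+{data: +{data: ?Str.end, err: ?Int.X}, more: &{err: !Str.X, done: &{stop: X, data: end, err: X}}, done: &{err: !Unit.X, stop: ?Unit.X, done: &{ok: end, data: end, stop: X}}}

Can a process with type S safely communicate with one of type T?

NO

!Bool vs ?Bool  ✓
  rec X vs rec X  ✓ (μ self-dual)
    !Unit vs !Unit  ✗ same direction on both sides — not dual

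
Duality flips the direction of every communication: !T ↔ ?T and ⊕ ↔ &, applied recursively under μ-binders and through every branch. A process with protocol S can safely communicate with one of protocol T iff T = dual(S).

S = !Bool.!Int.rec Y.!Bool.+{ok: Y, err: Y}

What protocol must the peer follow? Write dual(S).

?Bool.?Int.rec Y.?Bool.&{ok: Y, err: Y}

!Bool ↦ ?Bool
  !Int ↦ ?Int
    rec Y ↦ rec Y  (μ self-dual)
      !Bool ↦ ?Bool
        +{ok,err} ↦ &{ok,err}  (⊕→&)
          [ok]
            Y ↦ Y
          [err]
            Y ↦ Y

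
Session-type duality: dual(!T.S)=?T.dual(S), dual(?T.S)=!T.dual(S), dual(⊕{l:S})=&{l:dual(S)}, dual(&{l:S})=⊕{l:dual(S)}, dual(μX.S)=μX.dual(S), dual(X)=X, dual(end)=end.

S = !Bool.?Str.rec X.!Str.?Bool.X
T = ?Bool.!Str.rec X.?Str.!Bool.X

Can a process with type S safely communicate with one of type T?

YES

!Bool vs ?Bool  match
  ?Str vs !Str  match
    rec X vs rec X  match (rec unchanged)
      !Str vs ?Str  match
        ?Bool vs !Bool  match
          X vs X  match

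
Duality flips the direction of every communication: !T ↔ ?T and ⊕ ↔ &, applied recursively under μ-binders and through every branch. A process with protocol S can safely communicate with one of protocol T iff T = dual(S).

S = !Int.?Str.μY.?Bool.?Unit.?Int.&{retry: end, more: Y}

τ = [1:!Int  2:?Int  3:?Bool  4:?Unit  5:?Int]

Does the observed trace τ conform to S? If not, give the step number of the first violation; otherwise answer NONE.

2

@1 !Int  ok  state: ?Str.μY.…
@2 got ?Int, protocol expects ?Str  ✗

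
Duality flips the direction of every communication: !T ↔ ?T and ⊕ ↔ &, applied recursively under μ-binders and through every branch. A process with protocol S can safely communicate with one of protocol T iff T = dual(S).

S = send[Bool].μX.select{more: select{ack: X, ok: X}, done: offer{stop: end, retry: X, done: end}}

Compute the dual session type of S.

send[Bool] = recv[Bool]
  μX = μX  (binder kept)
    select{more,done} = offer{more,done}  (⊕→&)
      case more:
        select{ack,ok} = offer{ack,ok}  (⊕→&)
          case ack:
            X self-dual
          case ok:
            X self-dual
      case done:
        offer{stop,retry,done} = select{stop,retry,done}  (external→internal)
          case stop:
            end self-dual
          case retry:
            X self-dual
          case done:
            end self-dual

recv[Bool].μX.offer{more: offer{ack: X, ok: X}, done: select{stop: end, retry: X, done: end}}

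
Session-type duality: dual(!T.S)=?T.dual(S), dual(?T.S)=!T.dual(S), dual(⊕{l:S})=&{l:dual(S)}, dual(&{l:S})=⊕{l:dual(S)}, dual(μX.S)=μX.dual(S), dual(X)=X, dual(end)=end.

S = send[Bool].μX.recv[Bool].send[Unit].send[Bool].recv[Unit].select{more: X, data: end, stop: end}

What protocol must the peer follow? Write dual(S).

send[Bool] = recv[Bool]
  μX = μX  (μ self-dual)
    recv[Bool] = send[Bool]
      send[Unit] = recv[Unit]
        send[Bool] = recv[Bool]
          recv[Unit] = send[Unit]
            select{more,data,stop} = offer{more,data,stop}  (select→offer)
              [more]
                dual(X) = X
              [data]
                dual(end) = end
              [stop]
                dual(end) = end

recv[Bool].μX.send[Bool].recv[Unit].recv[Bool].send[Unit].offer{more: X, data: end, stop: end}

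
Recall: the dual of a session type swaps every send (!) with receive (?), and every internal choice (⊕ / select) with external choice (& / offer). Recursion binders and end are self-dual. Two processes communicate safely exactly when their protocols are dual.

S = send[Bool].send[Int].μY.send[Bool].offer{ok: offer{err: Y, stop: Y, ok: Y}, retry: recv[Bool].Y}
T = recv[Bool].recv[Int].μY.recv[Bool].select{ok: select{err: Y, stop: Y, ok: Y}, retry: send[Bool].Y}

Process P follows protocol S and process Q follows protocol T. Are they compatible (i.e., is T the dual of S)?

send[Bool] vs recv[Bool]  ✓
  send[Int] vs recv[Int]  ✓
    μY vs μY  ✓ (μ self-dual)
      send[Bool] vs recv[Bool]  ✓
        offer{ok,retry} vs select{ok,retry}  ✓ label sets agree
          • ok:
            offer{err,stop,ok} vs select{err,stop,ok}  ✓ label sets agree
              • err:
                Y vs Y  ✓
              • stop:
                Y vs Y  ✓
              • ok:
                Y vs Y  ✓
          • retry:
            recv[Bool] vs send[Bool]  ✓
              Y vs Y  ✓

YES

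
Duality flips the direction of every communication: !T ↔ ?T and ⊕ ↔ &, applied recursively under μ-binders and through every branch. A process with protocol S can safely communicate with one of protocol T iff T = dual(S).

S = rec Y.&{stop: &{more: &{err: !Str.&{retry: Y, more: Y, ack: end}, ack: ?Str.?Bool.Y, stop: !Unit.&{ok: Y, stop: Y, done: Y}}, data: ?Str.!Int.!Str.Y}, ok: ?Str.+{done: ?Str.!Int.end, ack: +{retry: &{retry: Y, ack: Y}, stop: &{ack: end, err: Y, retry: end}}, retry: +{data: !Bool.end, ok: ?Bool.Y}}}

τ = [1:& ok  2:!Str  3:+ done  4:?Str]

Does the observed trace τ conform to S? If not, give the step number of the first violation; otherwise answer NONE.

@1 & ok  ✓  now at ?Str.+{done: ?Str.!Int.end, ack: +{retry: &{retry: rec Y.…, ack: rec Y.…}, stop: &{ack: end, err: rec Y.…, retry: end}}, retry: +{data: !Bool.end, ok: ?Bool.rec Y.…}}
@2 got !Str, protocol expects ?Str  ✗

2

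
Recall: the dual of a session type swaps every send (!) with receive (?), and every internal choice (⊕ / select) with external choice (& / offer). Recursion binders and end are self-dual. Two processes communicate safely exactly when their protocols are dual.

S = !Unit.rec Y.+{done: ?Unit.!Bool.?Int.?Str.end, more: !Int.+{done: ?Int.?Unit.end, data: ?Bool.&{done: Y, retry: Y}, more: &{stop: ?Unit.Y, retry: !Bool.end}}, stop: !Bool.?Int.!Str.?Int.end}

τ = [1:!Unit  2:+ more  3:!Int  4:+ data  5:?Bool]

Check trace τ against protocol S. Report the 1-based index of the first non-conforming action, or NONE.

NONE

@1 !Unit  ok  state: rec Y.…
@2 + more  ok  state: !Int.+{done: ?Int.?Unit.end, data: ?Bool.&{done: rec Y.…, retry: rec Y.…}, more: &{stop: ?Unit.rec Y.…, retry: !Bool.end}}
@3 !Int  ok  state: +{done: ?Int.?Unit.end, data: ?Bool.&{done: rec Y.…, retry: rec Y.…}, more: &{stop: ?Unit.rec Y.…, retry: !Bool.end}}
@4 + data  ok  state: ?Bool.&{done: rec Y.…, retry: rec Y.…}
@5 ?Bool  ok  state: &{done: rec Y.…, retry: rec Y.…}
τ conforms to S (length 5)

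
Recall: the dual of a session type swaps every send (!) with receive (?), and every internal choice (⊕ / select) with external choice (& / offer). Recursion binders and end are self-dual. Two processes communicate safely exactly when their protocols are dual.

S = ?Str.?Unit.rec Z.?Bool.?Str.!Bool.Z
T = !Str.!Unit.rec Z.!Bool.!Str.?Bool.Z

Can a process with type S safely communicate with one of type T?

?Str vs !Str  ok
  ?Unit vs !Unit  ok
    rec Z vs rec Z  ok (μ self-dual)
      ?Bool vs !Bool  ok
        ?Str vs !Str  ok
          !Bool vs ?Bool  ok
            Z vs Z  ok

YES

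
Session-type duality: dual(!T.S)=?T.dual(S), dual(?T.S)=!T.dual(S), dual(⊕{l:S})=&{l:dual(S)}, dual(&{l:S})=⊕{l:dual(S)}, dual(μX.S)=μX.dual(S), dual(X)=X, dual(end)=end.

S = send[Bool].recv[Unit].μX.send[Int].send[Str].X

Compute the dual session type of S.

send[Bool] ↦ recv[Bool]
  recv[Unit] ↦ send[Unit]
    μX ↦ μX  (rec unchanged)
      send[Int] ↦ recv[Int]
        send[Str] ↦ recv[Str]
          X self-dual

recv[Bool].send[Unit].μX.recv[Int].recv[Str].X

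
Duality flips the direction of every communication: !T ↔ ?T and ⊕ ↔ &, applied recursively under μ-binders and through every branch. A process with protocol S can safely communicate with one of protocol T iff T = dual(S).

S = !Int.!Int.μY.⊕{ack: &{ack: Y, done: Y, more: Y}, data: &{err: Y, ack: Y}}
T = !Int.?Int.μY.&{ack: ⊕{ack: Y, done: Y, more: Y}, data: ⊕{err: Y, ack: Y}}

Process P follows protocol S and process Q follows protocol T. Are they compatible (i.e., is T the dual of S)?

!Int vs !Int  ✗ same direction on both sides — not dual

NO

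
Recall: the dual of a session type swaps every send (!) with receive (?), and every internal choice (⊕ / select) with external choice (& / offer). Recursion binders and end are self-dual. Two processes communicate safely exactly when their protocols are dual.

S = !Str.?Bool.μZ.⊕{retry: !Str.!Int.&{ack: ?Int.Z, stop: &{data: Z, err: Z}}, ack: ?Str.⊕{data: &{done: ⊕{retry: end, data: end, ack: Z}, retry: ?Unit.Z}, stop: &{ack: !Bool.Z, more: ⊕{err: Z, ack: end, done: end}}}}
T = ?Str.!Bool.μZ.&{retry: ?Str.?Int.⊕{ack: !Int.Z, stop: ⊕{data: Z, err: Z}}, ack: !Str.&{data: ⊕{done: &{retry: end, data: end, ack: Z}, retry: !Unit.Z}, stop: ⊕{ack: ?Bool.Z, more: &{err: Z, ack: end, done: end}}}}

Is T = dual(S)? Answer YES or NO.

!Str | ?Str  match
  ?Bool | !Bool  match
    μZ | μZ  match (μ self-dual)
      ⊕{retry,ack} | &{retry,ack}  match same labels
        [retry]
          !Str | ?Str  match
            !Int | ?Int  match
              &{ack,stop} | ⊕{ack,stop}  match same labels
                [ack]
                  ?Int | !Int  match
                    Z | Z  match
                [stop]
                  &{data,err} | ⊕{data,err}  match same labels
                    [data]
                      Z | Z  match
                    [err]
                      Z | Z  match
        [ack]
          ?Str | !Str  match
            ⊕{data,stop} | &{data,stop}  match same labels
              [data]
                &{done,retry} | ⊕{done,retry}  match same labels
                  [done]
                    ⊕{retry,data,ack} | &{retry,data,ack}  match same labels
                      [retry]
                        end | end  match
                      [data]
                        end | end  match
                      [ack]
                        Z | Z  match
                  [retry]
                    ?Unit | !Unit  match
                      Z | Z  match
              [stop]
                &{ack,more} | ⊕{ack,more}  match same labels
                  [ack]
                    !Bool | ?Bool  match
                      Z | Z  match
                  [more]
                    ⊕{err,ack,done} | &{err,ack,done}  match same labels
                      [err]
                        Z | Z  match
                      [ack]
                        end | end  match
                      [done]
                        end | end  match

YES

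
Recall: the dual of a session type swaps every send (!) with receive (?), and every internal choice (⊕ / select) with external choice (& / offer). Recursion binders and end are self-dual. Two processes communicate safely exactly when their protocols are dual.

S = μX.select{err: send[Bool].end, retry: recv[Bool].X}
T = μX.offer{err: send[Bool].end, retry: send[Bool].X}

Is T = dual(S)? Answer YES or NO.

NO

μX vs μX  ✓ (μ self-dual)
  select{err,retry} vs offer{err,retry}  ✓ same labels
    [err]
      send[Bool] vs send[Bool]  ✗ same direction on both sides — not dual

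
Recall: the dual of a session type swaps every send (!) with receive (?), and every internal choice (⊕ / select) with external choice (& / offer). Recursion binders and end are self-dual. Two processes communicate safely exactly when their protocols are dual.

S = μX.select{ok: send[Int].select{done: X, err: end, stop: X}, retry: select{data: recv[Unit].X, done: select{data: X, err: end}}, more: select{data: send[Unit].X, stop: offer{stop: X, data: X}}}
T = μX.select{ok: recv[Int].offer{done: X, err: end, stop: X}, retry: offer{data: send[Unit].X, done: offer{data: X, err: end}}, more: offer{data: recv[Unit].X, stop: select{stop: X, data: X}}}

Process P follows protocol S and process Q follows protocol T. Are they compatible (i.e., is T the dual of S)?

NO

μX vs μX  match (μ self-dual)
  select{ok,retry,more} vs select{ok,retry,more}  ✗ choice polarity not flipped — not dual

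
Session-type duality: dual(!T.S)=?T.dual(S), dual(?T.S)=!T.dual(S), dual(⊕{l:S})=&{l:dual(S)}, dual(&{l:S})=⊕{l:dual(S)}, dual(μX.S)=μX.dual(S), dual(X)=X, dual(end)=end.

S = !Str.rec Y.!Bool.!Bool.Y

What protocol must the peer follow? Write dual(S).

!Str = ?Str
  rec Y = rec Y  (binder kept)
    !Bool = ?Bool
      !Bool = ?Bool
        Y self-dual

?Str.rec Y.?Bool.?Bool.Y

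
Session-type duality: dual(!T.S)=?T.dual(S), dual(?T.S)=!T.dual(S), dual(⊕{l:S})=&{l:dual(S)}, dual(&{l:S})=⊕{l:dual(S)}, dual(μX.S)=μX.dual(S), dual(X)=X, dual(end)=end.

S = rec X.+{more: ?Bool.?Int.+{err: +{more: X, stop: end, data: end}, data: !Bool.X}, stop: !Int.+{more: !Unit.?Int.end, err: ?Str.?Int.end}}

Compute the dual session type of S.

rec X = rec X  (μ self-dual)
  +{more,stop} = &{more,stop}  (⊕→&)
    [more]
      ?Bool = !Bool
        ?Int = !Int
          +{err,data} = &{err,data}  (⊕→&)
            [err]
              +{more,stop,data} = &{more,stop,data}  (⊕→&)
                [more]
                  X ↦ X
                [stop]
                  end ↦ end
                [data]
                  end ↦ end
            [data]
              !Bool = ?Bool
                X ↦ X
    [stop]
      !Int = ?Int
        +{more,err} = &{more,err}  (⊕→&)
          [more]
            !Unit = ?Unit
              ?Int = !Int
                end ↦ end
          [err]
            ?Str = !Str
              ?Int = !Int
                end ↦ end

rec X.&{more: !Bool.!Int.&{err: &{more: X, stop: end, data: end}, data: ?Bool.X}, stop: ?Int.&{more: ?Unit.!Int.end, err: !Str.!Int.end}}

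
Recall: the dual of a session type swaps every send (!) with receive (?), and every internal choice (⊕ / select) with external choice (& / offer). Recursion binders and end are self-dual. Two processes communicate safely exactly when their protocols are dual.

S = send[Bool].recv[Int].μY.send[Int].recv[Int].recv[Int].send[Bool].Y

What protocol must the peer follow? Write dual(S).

send[Bool] ↦ recv[Bool]
  recv[Int] ↦ send[Int]
    μY ↦ μY  (μ self-dual)
      send[Int] ↦ recv[Int]
        recv[Int] ↦ send[Int]
          recv[Int] ↦ send[Int]
            send[Bool] ↦ recv[Bool]
              Y self-dual

recv[Bool].send[Int].μY.recv[Int].send[Int].send[Int].recv[Bool].Y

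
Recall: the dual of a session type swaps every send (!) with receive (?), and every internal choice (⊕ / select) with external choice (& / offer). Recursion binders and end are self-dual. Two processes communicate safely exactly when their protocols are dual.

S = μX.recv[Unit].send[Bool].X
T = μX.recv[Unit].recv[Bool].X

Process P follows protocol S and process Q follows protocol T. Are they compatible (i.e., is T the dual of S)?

NO

μX vs μX  match (rec unchanged)
  recv[Unit] vs recv[Unit]  ✗ same direction on both sides — not dual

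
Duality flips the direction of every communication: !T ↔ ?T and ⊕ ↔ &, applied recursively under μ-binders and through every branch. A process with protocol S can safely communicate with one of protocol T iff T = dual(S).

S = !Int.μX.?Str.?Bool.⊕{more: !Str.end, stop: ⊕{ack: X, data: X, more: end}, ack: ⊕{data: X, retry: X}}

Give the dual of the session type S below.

!Int → ?Int
  μX → μX  (rec unchanged)
    ?Str → !Str
      ?Bool → !Bool
        ⊕{more,stop,ack} → &{more,stop,ack}  (select→offer)
          case more:
            !Str → ?Str
              end self-dual
          case stop:
            ⊕{ack,data,more} → &{ack,data,more}  (select→offer)
              case ack:
                X self-dual
              case data:
                X self-dual
              case more:
                end self-dual
          case ack:
            ⊕{data,retry} → &{data,retry}  (select→offer)
              case data:
                X self-dual
              case retry:
                X self-dual

?Int.μX.!Str.!Bool.&{more: ?Str.end, stop: &{ack: X, data: X, more: end}, ack: &{data: X, retry: X}}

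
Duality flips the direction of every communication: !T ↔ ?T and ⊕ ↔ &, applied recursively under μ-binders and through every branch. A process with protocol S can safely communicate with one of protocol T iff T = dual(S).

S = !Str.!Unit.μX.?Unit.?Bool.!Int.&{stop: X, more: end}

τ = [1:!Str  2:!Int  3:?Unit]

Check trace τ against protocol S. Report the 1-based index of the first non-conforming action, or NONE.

step 1: !Str  ok  cont: !Unit.μX.…
step 2: got !Int, protocol expects !Unit  ✗

2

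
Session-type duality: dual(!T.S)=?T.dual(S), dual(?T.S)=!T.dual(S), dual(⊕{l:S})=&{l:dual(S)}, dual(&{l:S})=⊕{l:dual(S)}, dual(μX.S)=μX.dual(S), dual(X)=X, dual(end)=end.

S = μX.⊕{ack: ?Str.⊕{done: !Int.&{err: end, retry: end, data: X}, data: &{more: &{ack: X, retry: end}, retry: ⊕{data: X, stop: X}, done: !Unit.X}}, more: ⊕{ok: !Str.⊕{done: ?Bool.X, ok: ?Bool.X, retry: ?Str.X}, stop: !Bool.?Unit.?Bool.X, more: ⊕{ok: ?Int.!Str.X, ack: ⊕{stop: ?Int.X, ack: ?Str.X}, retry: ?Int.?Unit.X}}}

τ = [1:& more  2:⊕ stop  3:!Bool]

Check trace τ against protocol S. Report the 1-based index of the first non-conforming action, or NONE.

step 1: got & more, protocol expects ⊕ ack or ⊕ more  ✗

1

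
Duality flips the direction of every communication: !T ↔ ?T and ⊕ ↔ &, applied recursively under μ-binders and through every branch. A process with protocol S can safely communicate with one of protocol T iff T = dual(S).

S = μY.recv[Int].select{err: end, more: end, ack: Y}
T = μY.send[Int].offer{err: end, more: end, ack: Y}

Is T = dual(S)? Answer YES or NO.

YES

μY ‖ μY  ok (rec unchanged)
  recv[Int] ‖ send[Int]  ok
    select{err,more,ack} ‖ offer{err,more,ack}  ok same labels
      case err:
        end ‖ end  ok
      case more:
        end ‖ end  ok
      case ack:
        Y ‖ Y  ok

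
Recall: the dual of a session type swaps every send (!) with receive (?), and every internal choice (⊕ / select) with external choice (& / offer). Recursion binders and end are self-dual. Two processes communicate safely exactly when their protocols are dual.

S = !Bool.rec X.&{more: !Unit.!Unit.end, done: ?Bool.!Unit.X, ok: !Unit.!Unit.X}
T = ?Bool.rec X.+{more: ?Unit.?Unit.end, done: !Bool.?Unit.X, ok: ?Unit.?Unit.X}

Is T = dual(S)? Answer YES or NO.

!Bool | ?Bool  ✓
  rec X | rec X  ✓ (μ self-dual)
    &{more,done,ok} | +{more,done,ok}  ✓ labels match
      • more:
        !Unit | ?Unit  ✓
          !Unit | ?Unit  ✓
            end | end  ✓
      • done:
        ?Bool | !Bool  ✓
          !Unit | ?Unit  ✓
            X | X  ✓
      • ok:
        !Unit | ?Unit  ✓
          !Unit | ?Unit  ✓
            X | X  ✓

YES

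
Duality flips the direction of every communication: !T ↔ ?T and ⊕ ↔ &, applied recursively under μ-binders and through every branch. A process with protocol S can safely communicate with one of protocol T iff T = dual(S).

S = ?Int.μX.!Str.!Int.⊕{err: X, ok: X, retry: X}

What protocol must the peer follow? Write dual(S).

!Int.μX.?Str.?Int.&{err: X, ok: X, retry: X}

?Int ↦ !Int
  μX ↦ μX  (rec unchanged)
    !Str ↦ ?Str
      !Int ↦ ?Int
        ⊕{err,ok,retry} ↦ &{err,ok,retry}  (select→offer)
          [err]
            X self-dual
          [ok]
            X self-dual
          [retry]
            X self-dual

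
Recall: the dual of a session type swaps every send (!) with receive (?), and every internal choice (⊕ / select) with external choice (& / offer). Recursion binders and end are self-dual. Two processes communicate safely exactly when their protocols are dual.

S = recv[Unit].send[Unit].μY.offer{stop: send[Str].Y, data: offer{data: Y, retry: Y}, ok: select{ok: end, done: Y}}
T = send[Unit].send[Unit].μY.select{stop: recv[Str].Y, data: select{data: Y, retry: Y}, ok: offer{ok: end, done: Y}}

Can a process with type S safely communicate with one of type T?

recv[Unit] ‖ send[Unit]  ✓
  send[Unit] ‖ send[Unit]  ✗ same direction on both sides — not dual

NO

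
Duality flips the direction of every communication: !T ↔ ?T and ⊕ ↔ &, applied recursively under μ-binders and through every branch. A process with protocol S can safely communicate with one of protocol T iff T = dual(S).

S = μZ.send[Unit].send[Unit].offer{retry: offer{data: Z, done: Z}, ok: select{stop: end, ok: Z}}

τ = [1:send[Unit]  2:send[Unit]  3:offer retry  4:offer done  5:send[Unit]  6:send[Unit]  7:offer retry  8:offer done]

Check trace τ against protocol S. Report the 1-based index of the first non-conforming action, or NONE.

[1] send[Unit]  ok  now at send[Unit].offer{retry: offer{data: μZ.…, done: μZ.…}, ok: select{stop: end, ok: μZ.…}}
[2] send[Unit]  ok  now at offer{retry: offer{data: μZ.…, done: μZ.…}, ok: select{stop: end, ok: μZ.…}}
[3] offer retry  ok  now at offer{data: μZ.…, done: μZ.…}
[4] offer done  ok  now at μZ.…
[5] send[Unit]  ok  now at send[Unit].offer{retry: offer{data: μZ.…, done: μZ.…}, ok: select{stop: end, ok: μZ.…}}
[6] send[Unit]  ok  now at offer{retry: offer{data: μZ.…, done: μZ.…}, ok: select{stop: end, ok: μZ.…}}
[7] offer retry  ok  now at offer{data: μZ.…, done: μZ.…}
[8] offer done  ok  now at μZ.…
trace exhausted — no violation

NONE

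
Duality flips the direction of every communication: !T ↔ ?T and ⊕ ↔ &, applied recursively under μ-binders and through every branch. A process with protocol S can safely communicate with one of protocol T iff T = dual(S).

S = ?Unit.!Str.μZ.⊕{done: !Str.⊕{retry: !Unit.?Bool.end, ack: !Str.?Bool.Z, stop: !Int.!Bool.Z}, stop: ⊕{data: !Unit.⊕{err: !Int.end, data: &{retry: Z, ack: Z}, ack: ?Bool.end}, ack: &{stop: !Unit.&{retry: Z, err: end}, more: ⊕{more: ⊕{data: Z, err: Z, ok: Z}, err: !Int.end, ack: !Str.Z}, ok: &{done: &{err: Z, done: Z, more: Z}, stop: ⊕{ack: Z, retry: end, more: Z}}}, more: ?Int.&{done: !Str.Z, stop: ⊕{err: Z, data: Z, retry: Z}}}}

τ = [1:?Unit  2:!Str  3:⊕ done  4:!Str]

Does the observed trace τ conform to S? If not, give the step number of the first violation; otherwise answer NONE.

NONE

@1 ?Unit  ✓  now at !Str.μZ.…
@2 !Str  ✓  now at μZ.…
@3 ⊕ done  ✓  now at !Str.⊕{retry: !Unit.?Bool.end, ack: !Str.?Bool.μZ.…, stop: !Int.!Bool.μZ.…}
@4 !Str  ✓  now at ⊕{retry: !Unit.?Bool.end, ack: !Str.?Bool.μZ.…, stop: !Int.!Bool.μZ.…}
all 4 steps conform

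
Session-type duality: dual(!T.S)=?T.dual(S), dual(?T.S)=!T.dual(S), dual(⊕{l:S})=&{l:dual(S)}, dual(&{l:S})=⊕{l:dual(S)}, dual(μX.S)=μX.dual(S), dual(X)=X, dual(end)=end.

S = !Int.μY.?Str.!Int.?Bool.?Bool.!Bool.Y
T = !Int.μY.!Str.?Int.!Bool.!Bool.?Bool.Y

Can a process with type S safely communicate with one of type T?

!Int | !Int  ✗ same direction on both sides — not dual

NO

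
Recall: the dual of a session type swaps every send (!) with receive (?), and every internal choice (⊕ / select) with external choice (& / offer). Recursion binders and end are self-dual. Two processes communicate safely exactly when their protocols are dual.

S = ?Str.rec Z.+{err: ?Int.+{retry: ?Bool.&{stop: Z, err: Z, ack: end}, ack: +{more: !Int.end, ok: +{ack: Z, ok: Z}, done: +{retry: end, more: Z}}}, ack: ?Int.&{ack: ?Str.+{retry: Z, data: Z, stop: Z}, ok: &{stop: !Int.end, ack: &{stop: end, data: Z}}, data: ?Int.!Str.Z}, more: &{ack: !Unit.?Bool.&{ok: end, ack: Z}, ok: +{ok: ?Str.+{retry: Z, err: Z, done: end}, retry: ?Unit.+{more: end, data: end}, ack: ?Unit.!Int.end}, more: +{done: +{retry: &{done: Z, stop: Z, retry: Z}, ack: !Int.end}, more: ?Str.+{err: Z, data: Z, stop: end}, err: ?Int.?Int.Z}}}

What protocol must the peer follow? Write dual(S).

?Str → !Str
  rec Z → rec Z  (binder kept)
    +{err,ack,more} → &{err,ack,more}  (⊕→&)
      case err:
        ?Int → !Int
          +{retry,ack} → &{retry,ack}  (⊕→&)
            case retry:
              ?Bool → !Bool
                &{stop,err,ack} → +{stop,err,ack}  (offer→select)
                  case stop:
                    Z self-dual
                  case err:
                    Z self-dual
                  case ack:
                    end self-dual
            case ack:
              +{more,ok,done} → &{more,ok,done}  (⊕→&)
                case more:
                  !Int → ?Int
                    end self-dual
                case ok:
                  +{ack,ok} → &{ack,ok}  (⊕→&)
                    case ack:
                      Z self-dual
                    case ok:
                      Z self-dual
                case done:
                  +{retry,more} → &{retry,more}  (⊕→&)
                    case retry:
                      end self-dual
                    case more:
                      Z self-dual
      case ack:
        ?Int → !Int
          &{ack,ok,data} → +{ack,ok,data}  (offer→select)
            case ack:
              ?Str → !Str
                +{retry,data,stop} → &{retry,data,stop}  (⊕→&)
                  case retry:
                    Z self-dual
                  case data:
                    Z self-dual
                  case stop:
                    Z self-dual
            case ok:
              &{stop,ack} → +{stop,ack}  (offer→select)
                case stop:
                  !Int → ?Int
                    end self-dual
                case ack:
                  &{stop,data} → +{stop,data}  (offer→select)
                    case stop:
                      end self-dual
                    case data:
                      Z self-dual
            case data:
              ?Int → !Int
                !Str → ?Str
                  Z self-dual
      case more:
        &{ack,ok,more} → +{ack,ok,more}  (offer→select)
          case ack:
            !Unit → ?Unit
              ?Bool → !Bool
                &{ok,ack} → +{ok,ack}  (offer→select)
                  case ok:
                    end self-dual
                  case ack:
                    Z self-dual
          case ok:
            +{ok,retry,ack} → &{ok,retry,ack}  (⊕→&)
              case ok:
                ?Str → !Str
                  +{retry,err,done} → &{retry,err,done}  (⊕→&)
                    case retry:
                      Z self-dual
                    case err:
                      Z self-dual
                    case done:
                      end self-dual
              case retry:
                ?Unit → !Unit
                  +{more,data} → &{more,data}  (⊕→&)
                    case more:
                      end self-dual
                    case data:
                      end self-dual
              case ack:
                ?Unit → !Unit
                  !Int → ?Int
                    end self-dual
          case more:
            +{done,more,err} → &{done,more,err}  (⊕→&)
              case done:
                +{retry,ack} → &{retry,ack}  (⊕→&)
                  case retry:
                    &{done,stop,retry} → +{done,stop,retry}  (offer→select)
                      case done:
                        Z self-dual
                      case stop:
                        Z self-dual
                      case retry:
                        Z self-dual
                  case ack:
                    !Int → ?Int
                      end self-dual
              case more:
                ?Str → !Str
                  +{err,data,stop} → &{err,data,stop}  (⊕→&)
                    case err:
                      Z self-dual
                    case data:
                      Z self-dual
                    case stop:
                      end self-dual
              case err:
                ?Int → !Int
                  ?Int → !Int
                    Z self-dual

!Str.rec Z.&{err: !Int.&{retry: !Bool.+{stop: Z, err: Z, ack: end}, ack: &{more: ?Int.end, ok: &{ack: Z, ok: Z}, done: &{retry: end, more: Z}}}, ack: !Int.+{ack: !Str.&{retry: Z, data: Z, stop: Z}, ok: +{stop: ?Int.end, ack: +{stop: end, data: Z}}, data: !Int.?Str.Z}, more: +{ack: ?Unit.!Bool.+{ok: end, ack: Z}, ok: &{ok: !Str.&{retry: Z, err: Z, done: end}, retry: !Unit.&{more: end, data: end}, ack: !Unit.?Int.end}, more: &{done: &{retry: +{done: Z, stop: Z, retry: Z}, ack: ?Int.end}, more: !Str.&{err: Z, data: Z, stop: end}, err: !Int.!Int.Z}}}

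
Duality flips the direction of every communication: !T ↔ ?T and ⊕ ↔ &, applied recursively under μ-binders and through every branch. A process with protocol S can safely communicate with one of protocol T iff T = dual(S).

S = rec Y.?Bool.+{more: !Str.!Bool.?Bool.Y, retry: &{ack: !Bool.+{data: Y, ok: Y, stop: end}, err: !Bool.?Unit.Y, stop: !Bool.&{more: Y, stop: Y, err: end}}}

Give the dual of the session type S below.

rec Y = rec Y  (μ self-dual)
  ?Bool = !Bool
    +{more,retry} = &{more,retry}  (select→offer)
      case more:
        !Str = ?Str
          !Bool = ?Bool
            ?Bool = !Bool
              Y ↦ Y
      case retry:
        &{ack,err,stop} = +{ack,err,stop}  (offer→select)
          case ack:
            !Bool = ?Bool
              +{data,ok,stop} = &{data,ok,stop}  (select→offer)
                case data:
                  Y ↦ Y
                case ok:
                  Y ↦ Y
                case stop:
                  end ↦ end
          case err:
            !Bool = ?Bool
              ?Unit = !Unit
                Y ↦ Y
          case stop:
            !Bool = ?Bool
              &{more,stop,err} = +{more,stop,err}  (offer→select)
                case more:
                  Y ↦ Y
                case stop:
                  Y ↦ Y
                case err:
                  end ↦ end

rec Y.!Bool.&{more: ?Str.?Bool.!Bool.Y, retry: +{ack: ?Bool.&{data: Y, ok: Y, stop: end}, err: ?Bool.!Unit.Y, stop: ?Bool.+{more: Y, stop: Y, err: end}}}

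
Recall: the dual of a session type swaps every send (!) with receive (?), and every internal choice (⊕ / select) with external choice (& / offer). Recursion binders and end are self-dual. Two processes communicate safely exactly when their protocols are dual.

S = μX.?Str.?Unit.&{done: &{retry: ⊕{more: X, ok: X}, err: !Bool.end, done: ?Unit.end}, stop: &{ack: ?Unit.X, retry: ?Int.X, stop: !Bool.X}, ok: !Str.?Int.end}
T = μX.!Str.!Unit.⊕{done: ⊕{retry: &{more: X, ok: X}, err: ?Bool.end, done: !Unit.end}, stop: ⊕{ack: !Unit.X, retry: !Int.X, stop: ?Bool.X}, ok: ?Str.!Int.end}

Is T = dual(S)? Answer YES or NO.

YES

μX vs μX  match (μ self-dual)
  ?Str vs !Str  match
    ?Unit vs !Unit  match
      &{done,stop,ok} vs ⊕{done,stop,ok}  match labels match
        case done:
          &{retry,err,done} vs ⊕{retry,err,done}  match labels match
            case retry:
              ⊕{more,ok} vs &{more,ok}  match labels match
                case more:
                  X vs X  match
                case ok:
                  X vs X  match
            case err:
              !Bool vs ?Bool  match
                end vs end  match
            case done:
              ?Unit vs !Unit  match
                end vs end  match
        case stop:
          &{ack,retry,stop} vs ⊕{ack,retry,stop}  match labels match
            case ack:
              ?Unit vs !Unit  match
                X vs X  match
            case retry:
              ?Int vs !Int  match
                X vs X  match
            case stop:
              !Bool vs ?Bool  match
                X vs X  match
        case ok:
          !Str vs ?Str  match
            ?Int vs !Int  match
              end vs end  match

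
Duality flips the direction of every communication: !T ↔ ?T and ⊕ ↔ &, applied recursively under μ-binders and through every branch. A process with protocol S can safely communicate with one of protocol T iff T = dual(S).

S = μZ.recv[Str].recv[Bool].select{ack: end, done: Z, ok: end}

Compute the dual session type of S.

μZ.send[Str].send[Bool].offer{ack: end, done: Z, ok: end}

μZ ↦ μZ  (binder kept)
  recv[Str] ↦ send[Str]
    recv[Bool] ↦ send[Bool]
      select{ack,done,ok} ↦ offer{ack,done,ok}  (select→offer)
        • ack:
          dual(end) = end
        • done:
          dual(Z) = Z
        • ok:
          dual(end) = end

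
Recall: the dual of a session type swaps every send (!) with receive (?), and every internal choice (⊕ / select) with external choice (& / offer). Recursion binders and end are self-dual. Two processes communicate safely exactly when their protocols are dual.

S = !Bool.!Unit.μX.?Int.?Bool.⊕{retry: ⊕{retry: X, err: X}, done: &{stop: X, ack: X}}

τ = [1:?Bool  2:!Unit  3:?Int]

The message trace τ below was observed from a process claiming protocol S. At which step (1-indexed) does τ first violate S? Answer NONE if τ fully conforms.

[1] got ?Bool, protocol expects !Bool  ✗

1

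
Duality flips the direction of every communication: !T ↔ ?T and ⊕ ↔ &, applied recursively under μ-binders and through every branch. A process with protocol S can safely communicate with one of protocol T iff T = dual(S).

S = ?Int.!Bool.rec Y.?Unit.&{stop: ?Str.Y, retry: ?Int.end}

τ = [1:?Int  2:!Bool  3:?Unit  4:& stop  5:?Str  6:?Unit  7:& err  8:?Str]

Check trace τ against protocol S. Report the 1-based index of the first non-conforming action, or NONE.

7

[1] ?Int  match  residual = !Bool.rec Y.…
[2] !Bool  match  residual = rec Y.…
[3] ?Unit  match  residual = &{stop: ?Str.rec Y.…, retry: ?Int.end}
[4] & stop  match  residual = ?Str.rec Y.…
[5] ?Str  match  residual = rec Y.…
[6] ?Unit  match  residual = &{stop: ?Str.rec Y.…, retry: ?Int.end}
[7] got & err, protocol expects & stop or & retry  ✗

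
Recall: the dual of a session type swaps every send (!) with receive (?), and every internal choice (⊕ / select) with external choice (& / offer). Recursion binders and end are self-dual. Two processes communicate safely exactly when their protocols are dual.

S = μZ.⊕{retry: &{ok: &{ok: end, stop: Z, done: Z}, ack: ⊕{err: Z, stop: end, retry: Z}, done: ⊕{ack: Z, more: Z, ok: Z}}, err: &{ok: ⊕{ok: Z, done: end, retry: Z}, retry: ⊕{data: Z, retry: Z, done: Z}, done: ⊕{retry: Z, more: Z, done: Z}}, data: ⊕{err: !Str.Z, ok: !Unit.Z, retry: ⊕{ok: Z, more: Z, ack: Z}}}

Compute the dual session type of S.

μZ = μZ  (binder kept)
  ⊕{retry,err,data} = &{retry,err,data}  (internal→external)
    case retry:
      &{ok,ack,done} = ⊕{ok,ack,done}  (&→⊕)
        case ok:
          &{ok,stop,done} = ⊕{ok,stop,done}  (&→⊕)
            case ok:
              end self-dual
            case stop:
              Z self-dual
            case done:
              Z self-dual
        case ack:
          ⊕{err,stop,retry} = &{err,stop,retry}  (internal→external)
            case err:
              Z self-dual
            case stop:
              end self-dual
            case retry:
              Z self-dual
        case done:
          ⊕{ack,more,ok} = &{ack,more,ok}  (internal→external)
            case ack:
              Z self-dual
            case more:
              Z self-dual
            case ok:
              Z self-dual
    case err:
      &{ok,retry,done} = ⊕{ok,retry,done}  (&→⊕)
        case ok:
          ⊕{ok,done,retry} = &{ok,done,retry}  (internal→external)
            case ok:
              Z self-dual
            case done:
              end self-dual
            case retry:
              Z self-dual
        case retry:
          ⊕{data,retry,done} = &{data,retry,done}  (internal→external)
            case data:
              Z self-dual
            case retry:
              Z self-dual
            case done:
              Z self-dual
        case done:
          ⊕{retry,more,done} = &{retry,more,done}  (internal→external)
            case retry:
              Z self-dual
            case more:
              Z self-dual
            case done:
              Z self-dual
    case data:
      ⊕{err,ok,retry} = &{err,ok,retry}  (internal→external)
        case err:
          !Str = ?Str
            Z self-dual
        case ok:
          !Unit = ?Unit
            Z self-dual
        case retry:
          ⊕{ok,more,ack} = &{ok,more,ack}  (internal→external)
            case ok:
              Z self-dual
            case more:
              Z self-dual
            case ack:
              Z self-dual

μZ.&{retry: ⊕{ok: ⊕{ok: end, stop: Z, done: Z}, ack: &{err: Z, stop: end, retry: Z}, done: &{ack: Z, more: Z, ok: Z}}, err: ⊕{ok: &{ok: Z, done: end, retry: Z}, retry: &{data: Z, retry: Z, done: Z}, done: &{retry: Z, more: Z, done: Z}}, data: &{err: ?Str.Z, ok: ?Unit.Z, retry: &{ok: Z, more: Z, ack: Z}}}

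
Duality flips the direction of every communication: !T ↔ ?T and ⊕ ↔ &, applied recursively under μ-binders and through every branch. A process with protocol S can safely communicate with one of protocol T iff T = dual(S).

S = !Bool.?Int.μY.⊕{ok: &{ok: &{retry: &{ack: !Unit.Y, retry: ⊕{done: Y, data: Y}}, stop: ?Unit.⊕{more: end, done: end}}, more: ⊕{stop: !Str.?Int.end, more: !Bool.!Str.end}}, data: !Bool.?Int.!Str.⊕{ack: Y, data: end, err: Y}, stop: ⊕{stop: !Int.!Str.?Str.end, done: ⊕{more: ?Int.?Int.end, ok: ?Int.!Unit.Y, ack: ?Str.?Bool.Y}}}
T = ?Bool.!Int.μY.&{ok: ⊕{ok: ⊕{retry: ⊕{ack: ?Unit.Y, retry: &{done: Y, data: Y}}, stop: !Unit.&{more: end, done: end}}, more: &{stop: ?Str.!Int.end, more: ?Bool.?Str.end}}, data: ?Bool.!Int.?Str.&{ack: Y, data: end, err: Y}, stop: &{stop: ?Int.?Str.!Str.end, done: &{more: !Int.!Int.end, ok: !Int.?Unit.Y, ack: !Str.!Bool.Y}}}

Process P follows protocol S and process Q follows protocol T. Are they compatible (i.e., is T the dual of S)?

YES

!Bool | ?Bool  match
  ?Int | !Int  match
    μY | μY  match (μ self-dual)
      ⊕{ok,data,stop} | &{ok,data,stop}  match labels match
        case ok:
          &{ok,more} | ⊕{ok,more}  match labels match
            case ok:
              &{retry,stop} | ⊕{retry,stop}  match labels match
                case retry:
                  &{ack,retry} | ⊕{ack,retry}  match labels match
                    case ack:
                      !Unit | ?Unit  match
                        Y | Y  match
                    case retry:
                      ⊕{done,data} | &{done,data}  match labels match
                        case done:
                          Y | Y  match
                        case data:
                          Y | Y  match
                case stop:
                  ?Unit | !Unit  match
                    ⊕{more,done} | &{more,done}  match labels match
                      case more:
                        end | end  match
                      case done:
                        end | end  match
            case more:
              ⊕{stop,more} | &{stop,more}  match labels match
                case stop:
                  !Str | ?Str  match
                    ?Int | !Int  match
                      end | end  match
                case more:
                  !Bool | ?Bool  match
                    !Str | ?Str  match
                      end | end  match
        case data:
          !Bool | ?Bool  match
            ?Int | !Int  match
              !Str | ?Str  match
                ⊕{ack,data,err} | &{ack,data,err}  match labels match
                  case ack:
                    Y | Y  match
                  case data:
                    end | end  match
                  case err:
                    Y | Y  match
        case stop:
          ⊕{stop,done} | &{stop,done}  match labels match
            case stop:
              !Int | ?Int  match
                !Str | ?Str  match
                  ?Str | !Str  match
                    end | end  match
            case done:
              ⊕{more,ok,ack} | &{more,ok,ack}  match labels match
                case more:
                  ?Int | !Int  match
                    ?Int | !Int  match
                      end | end  match
                case ok:
                  ?Int | !Int  match
                    !Unit | ?Unit  match
                      Y | Y  match
                case ack:
                  ?Str | !Str  match
                    ?Bool | !Bool  match
                      Y | Y  match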